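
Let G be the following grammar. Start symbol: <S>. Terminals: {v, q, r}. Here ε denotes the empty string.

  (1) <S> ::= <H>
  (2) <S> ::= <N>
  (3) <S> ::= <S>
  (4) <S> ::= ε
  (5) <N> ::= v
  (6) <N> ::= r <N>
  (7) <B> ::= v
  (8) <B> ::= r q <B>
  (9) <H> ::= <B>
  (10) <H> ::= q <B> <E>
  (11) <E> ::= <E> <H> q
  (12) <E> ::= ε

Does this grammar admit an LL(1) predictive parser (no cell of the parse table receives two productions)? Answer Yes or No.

No

FIRST(<S>) = {ε, q, r, v}
FIRST(<N>) = {r, v}
FIRST(<B>) = {r, v}
FIRST(<H>) = {q, r, v}
FIRST(<E>) = {ε, q, r, v}
FOLLOW(<S>) = {$}
FOLLOW(<N>) = {$}
FOLLOW(<B>) = {$, q, r, v}
FOLLOW(<H>) = {$, q}
FOLLOW(<E>) = {$, q, r, v}
Cell M[<E>, q] receives both <E> ::= <E> <H> q and <E> ::= ε — the grammar is not LL(1).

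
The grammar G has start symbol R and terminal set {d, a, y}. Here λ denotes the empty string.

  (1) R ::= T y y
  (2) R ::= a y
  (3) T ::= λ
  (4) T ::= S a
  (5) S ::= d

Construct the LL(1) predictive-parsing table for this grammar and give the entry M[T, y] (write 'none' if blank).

T ::= λ

FIRST(S): from S::=d we get {d}. So FIRST(S) = {d}.
FIRST(T): from T::=λ we get {λ}; from T::=S a we get {d}. So FIRST(T) = {λ, d}.
FIRST(R): from R::=T y y we get {d, y}; from R::=a y we get {a}. So FIRST(R) = {a, d, y}.
FOLLOW(R) includes $ since R is the start symbol.
FOLLOW(T): in R::=T y y, T is followed by y y with FIRST {y}. Thus FOLLOW(T) = {y}.
For T ::= λ: FIRST(λ) = {λ}, so it goes in M[T, t] for t ∈ {}; since λ ∈ FIRST, also for every t ∈ FOLLOW(T) = {y}.
For T ::= S a: FIRST(S a) = {d}, so it goes in M[T, t] for t ∈ {d}.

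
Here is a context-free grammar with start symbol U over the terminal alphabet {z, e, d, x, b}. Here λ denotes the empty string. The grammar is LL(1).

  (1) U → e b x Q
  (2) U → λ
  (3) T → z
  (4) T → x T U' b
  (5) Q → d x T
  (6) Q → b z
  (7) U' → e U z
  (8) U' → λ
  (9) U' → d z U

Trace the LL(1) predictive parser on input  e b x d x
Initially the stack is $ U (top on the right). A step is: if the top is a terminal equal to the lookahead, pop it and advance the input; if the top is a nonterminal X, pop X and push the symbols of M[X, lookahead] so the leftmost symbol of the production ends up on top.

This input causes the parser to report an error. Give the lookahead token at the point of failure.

$

     Stack      Input        Action
  1  $ U        e b x d x $  expand U → e b x Q
  2  $ Q x b e  e b x d x $  match e
  3  $ Q x b    b x d x $    match b
  4  $ Q x      x d x $      match x
  5  $ Q        d x $        expand Q → d x T
  6  $ T x d    d x $        match d
  7  $ T x      x $          match x
  8  $ T        $            error: M[T, $] is empty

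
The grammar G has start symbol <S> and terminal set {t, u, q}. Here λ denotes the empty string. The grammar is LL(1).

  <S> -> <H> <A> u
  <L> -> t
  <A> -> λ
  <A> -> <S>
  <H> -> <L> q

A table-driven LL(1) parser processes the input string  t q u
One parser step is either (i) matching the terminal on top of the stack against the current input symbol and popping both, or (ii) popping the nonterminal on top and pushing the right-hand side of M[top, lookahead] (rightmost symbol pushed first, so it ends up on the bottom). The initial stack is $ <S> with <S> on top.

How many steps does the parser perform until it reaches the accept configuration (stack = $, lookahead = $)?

step 1: stack=$ <S>  input=t q u $  — expand <S> -> <H> <A> u
step 2: stack=$ u <A> <H>  input=t q u $  — expand <H> -> <L> q
step 3: stack=$ u <A> q <L>  input=t q u $  — expand <L> -> t
step 4: stack=$ u <A> q t  input=t q u $  — match t
step 5: stack=$ u <A> q  input=q u $  — match q
step 6: stack=$ u <A>  input=u $  — expand <A> -> λ
step 7: stack=$ u  input=u $  — match u
Accept reached after 7 steps.

7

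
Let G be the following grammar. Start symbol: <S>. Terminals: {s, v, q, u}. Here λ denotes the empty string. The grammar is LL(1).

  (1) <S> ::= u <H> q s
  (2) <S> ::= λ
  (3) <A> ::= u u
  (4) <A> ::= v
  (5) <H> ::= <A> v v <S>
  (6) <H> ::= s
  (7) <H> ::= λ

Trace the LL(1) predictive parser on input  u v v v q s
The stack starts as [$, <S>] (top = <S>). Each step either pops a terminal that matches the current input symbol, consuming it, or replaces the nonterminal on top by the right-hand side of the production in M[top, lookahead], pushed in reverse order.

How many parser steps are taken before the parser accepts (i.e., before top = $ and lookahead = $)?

step 1: stack=$ <S>  input=u v v v q s $  — expand <S> ::= u <H> q s
step 2: stack=$ s q <H> u  input=u v v v q s $  — match u
step 3: stack=$ s q <H>  input=v v v q s $  — expand <H> ::= <A> v v <S>
step 4: stack=$ s q <S> v v <A>  input=v v v q s $  — expand <A> ::= v
step 5: stack=$ s q <S> v v v  input=v v v q s $  — match v
step 6: stack=$ s q <S> v v  input=v v q s $  — match v
step 7: stack=$ s q <S> v  input=v q s $  — match v
step 8: stack=$ s q <S>  input=q s $  — expand <S> ::= λ
step 9: stack=$ s q  input=q s $  — match q
step 10: stack=$ s  input=s $  — match s
Accept reached after 10 steps.

10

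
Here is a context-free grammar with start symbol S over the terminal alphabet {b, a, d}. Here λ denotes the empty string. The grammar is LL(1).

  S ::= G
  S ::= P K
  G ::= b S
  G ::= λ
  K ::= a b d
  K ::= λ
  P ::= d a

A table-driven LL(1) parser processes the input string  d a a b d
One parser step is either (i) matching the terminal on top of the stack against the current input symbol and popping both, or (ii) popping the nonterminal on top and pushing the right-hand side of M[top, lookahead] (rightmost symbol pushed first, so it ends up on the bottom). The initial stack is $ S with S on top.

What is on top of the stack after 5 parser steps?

     Stack    Input        Action
  1  $ S      d a a b d $  expand S ::= P K
  2  $ K P    d a a b d $  expand P ::= d a
  3  $ K a d  d a a b d $  match d
  4  $ K a    a a b d $    match a
  5  $ K      a b d $      expand K ::= a b d
Stack after step 5: $ d b a (top = a).

a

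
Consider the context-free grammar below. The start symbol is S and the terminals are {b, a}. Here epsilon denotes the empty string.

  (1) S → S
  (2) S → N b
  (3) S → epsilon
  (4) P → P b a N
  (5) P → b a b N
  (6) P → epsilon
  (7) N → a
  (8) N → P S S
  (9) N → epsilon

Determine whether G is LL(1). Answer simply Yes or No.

FIRST(S) = {epsilon, a, b}
FIRST(P) = {epsilon, b}
FIRST(N) = {epsilon, a, b}
FOLLOW(S) = {$, a, b}
FOLLOW(P) = {a, b}
FOLLOW(N) = {a, b}
Cell M[N, a] receives both N → a and N → P S S and N → epsilon — the grammar is not LL(1).

No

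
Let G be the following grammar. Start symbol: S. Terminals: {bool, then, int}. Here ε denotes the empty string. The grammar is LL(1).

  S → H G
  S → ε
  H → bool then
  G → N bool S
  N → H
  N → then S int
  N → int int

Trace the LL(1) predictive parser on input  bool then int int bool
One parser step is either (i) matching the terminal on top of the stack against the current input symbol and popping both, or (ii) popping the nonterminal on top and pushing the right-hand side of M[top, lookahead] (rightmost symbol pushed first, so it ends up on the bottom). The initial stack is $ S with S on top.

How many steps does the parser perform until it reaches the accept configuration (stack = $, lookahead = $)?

10

      Stack             Input                     Action
   1  $ S               bool then int int bool $  expand S → H G
   2  $ G H             bool then int int bool $  expand H → bool then
   3  $ G then bool     bool then int int bool $  match bool
   4  $ G then          then int int bool $       match then
   5  $ G               int int bool $            expand G → N bool S
   6  $ S bool N        int int bool $            expand N → int int
   7  $ S bool int int  int int bool $            match int
   8  $ S bool int      int bool $                match int
   9  $ S bool          bool $                    match bool
  10  $ S               $                         expand S → ε
Accept reached after 10 steps.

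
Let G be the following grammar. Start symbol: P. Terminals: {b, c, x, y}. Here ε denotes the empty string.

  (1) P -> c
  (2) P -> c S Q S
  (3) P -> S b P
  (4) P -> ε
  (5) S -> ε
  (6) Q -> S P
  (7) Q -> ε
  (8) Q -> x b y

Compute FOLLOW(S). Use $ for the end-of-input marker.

{$, b, c, x}

FIRST(S): from S->ε we get {ε}. So FIRST(S) = {ε}.
FIRST(P): from P->c we get {c}; from P->c S Q S we get {c}; from P->S b P we get {b}; from P->ε we get {ε}. So FIRST(P) = {ε, b, c}.
FIRST(Q): from Q->S P we get {ε, b, c}; from Q->ε we get {ε}; from Q->x b y we get {x}. So FIRST(Q) = {ε, b, c, x}.
FOLLOW(P) includes $ since P is the start symbol.
FOLLOW(P): in P->S b P, the suffix after P is empty (adds nothing new); in Q->S P, the suffix after P is empty, so FOLLOW(P) ⊇ FOLLOW(Q) = {$}. Thus FOLLOW(P) = {$}.
FOLLOW(Q): in P->c S Q S, Q is followed by S with FIRST {ε}; in P->c S Q S, the suffix after Q is nullable, so FOLLOW(Q) ⊇ FOLLOW(P) = {$}. Thus FOLLOW(Q) = {$}.
FOLLOW(S): in P->c S Q S (occurrence 1), S is followed by Q S with FIRST {ε, b, c, x}; in P->c S Q S (occurrence 1), the suffix after S is nullable, so FOLLOW(S) ⊇ FOLLOW(P) = {$}; in P->c S Q S (occurrence 2), the suffix after S is empty, so FOLLOW(S) ⊇ FOLLOW(P) = {$}; in P->S b P, S is followed by b P with FIRST {b}; in Q->S P, S is followed by P with FIRST {ε, b, c}; in Q->S P, the suffix after S is nullable, so FOLLOW(S) ⊇ FOLLOW(Q) = {$}. Thus FOLLOW(S) = {$, b, c, x}.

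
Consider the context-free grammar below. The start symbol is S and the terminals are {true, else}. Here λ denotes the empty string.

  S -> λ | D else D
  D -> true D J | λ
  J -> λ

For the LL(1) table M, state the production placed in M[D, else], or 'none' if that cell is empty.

FIRST(D): from D->true D J we get {true}; from D->λ we get {λ}. So FIRST(D) = {λ, true}.
FIRST(J): from J->λ we get {λ}. So FIRST(J) = {λ}.
FIRST(S): from S->λ we get {λ}; from S->D else D we get {else, true}. So FIRST(S) = {λ, else, true}.
FOLLOW(S) includes $ since S is the start symbol.
FOLLOW(S): S appears on no right-hand side. Thus FOLLOW(S) = {$}.
FOLLOW(D): in S->D else D (occurrence 1), D is followed by else D with FIRST {else}; in S->D else D (occurrence 2), the suffix after D is empty, so FOLLOW(D) ⊇ FOLLOW(S) = {$}; in D->true D J, D is followed by J with FIRST {λ}; in D->true D J, the suffix after D is nullable (adds nothing new). Thus FOLLOW(D) = {$, else}.
For D -> true D J: FIRST(true D J) = {true}, so it goes in M[D, t] for t ∈ {true}.
For D -> λ: FIRST(λ) = {λ}, so it goes in M[D, t] for t ∈ {}; since λ ∈ FIRST, also for every t ∈ FOLLOW(D) = {$, else}.

D -> λ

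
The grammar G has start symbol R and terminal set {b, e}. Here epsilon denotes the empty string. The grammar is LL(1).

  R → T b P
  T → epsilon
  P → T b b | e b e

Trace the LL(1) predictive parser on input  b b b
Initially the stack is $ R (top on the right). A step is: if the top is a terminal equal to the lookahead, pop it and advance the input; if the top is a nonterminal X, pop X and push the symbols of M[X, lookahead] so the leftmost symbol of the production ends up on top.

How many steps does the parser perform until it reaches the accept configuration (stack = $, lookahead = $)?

7

     Stack    Input    Action
  1  $ R      b b b $  expand R → T b P
  2  $ P b T  b b b $  expand T → epsilon
  3  $ P b    b b b $  match b
  4  $ P      b b $    expand P → T b b
  5  $ b b T  b b $    expand T → epsilon
  6  $ b b    b b $    match b
  7  $ b      b $      match b
Accept reached after 7 steps.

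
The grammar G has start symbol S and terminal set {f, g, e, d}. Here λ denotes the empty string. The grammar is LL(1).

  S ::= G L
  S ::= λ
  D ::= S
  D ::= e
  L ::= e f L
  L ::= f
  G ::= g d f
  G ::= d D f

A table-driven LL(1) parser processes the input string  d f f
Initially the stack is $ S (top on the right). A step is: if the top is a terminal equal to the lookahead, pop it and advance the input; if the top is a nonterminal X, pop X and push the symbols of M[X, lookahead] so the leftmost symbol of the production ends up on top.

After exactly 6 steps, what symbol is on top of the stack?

L

     Stack      Input    Action
  1  $ S        d f f $  expand S ::= G L
  2  $ L G      d f f $  expand G ::= d D f
  3  $ L f D d  d f f $  match d
  4  $ L f D    f f $    expand D ::= S
  5  $ L f S    f f $    expand S ::= λ
  6  $ L f      f f $    match f
Stack after step 6: $ L (top = L).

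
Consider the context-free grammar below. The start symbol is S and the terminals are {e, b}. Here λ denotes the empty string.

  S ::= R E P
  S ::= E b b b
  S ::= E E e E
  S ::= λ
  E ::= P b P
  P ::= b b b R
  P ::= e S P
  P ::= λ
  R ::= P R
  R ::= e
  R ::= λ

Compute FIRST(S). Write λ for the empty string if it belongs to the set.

{λ, b, e}

FIRST(P): from P::=b b b R we get {b}; from P::=e S P we get {e}; from P::=λ we get {λ}. So FIRST(P) = {λ, b, e}.
FIRST(E): from E::=P b P we get {b, e}. So FIRST(E) = {b, e}.
FIRST(R): from R::=P R we get {λ, b, e}; from R::=e we get {e}; from R::=λ we get {λ}. So FIRST(R) = {λ, b, e}.
FIRST(S): from S::=R E P we get {b, e}; from S::=E b b b we get {b, e}; from S::=E E e E we get {b, e}; from S::=λ we get {λ}. So FIRST(S) = {λ, b, e}.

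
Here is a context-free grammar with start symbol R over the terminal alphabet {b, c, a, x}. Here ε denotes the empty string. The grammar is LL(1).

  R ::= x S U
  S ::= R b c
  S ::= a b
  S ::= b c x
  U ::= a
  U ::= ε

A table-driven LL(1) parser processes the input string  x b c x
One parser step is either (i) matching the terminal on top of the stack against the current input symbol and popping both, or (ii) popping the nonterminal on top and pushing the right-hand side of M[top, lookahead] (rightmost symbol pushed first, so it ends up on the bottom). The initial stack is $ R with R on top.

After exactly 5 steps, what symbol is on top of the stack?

     Stack      Input      Action
  1  $ R        x b c x $  expand R ::= x S U
  2  $ U S x    x b c x $  match x
  3  $ U S      b c x $    expand S ::= b c x
  4  $ U x c b  b c x $    match b
  5  $ U x c    c x $      match c
Stack after step 5: $ U x (top = x).

x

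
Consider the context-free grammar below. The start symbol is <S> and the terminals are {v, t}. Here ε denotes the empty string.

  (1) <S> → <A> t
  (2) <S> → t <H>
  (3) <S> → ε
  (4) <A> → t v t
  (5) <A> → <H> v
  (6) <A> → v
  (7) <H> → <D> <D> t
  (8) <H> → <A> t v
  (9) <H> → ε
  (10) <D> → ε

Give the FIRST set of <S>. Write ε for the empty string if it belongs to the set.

{ε, t, v}

FIRST(<D>): from <D>→ε we get {ε}. So FIRST(<D>) = {ε}.
FIRST(<S>): from <S>→<A> t we get {t, v}; from <S>→t <H> we get {t}; from <S>→ε we get {ε}. So FIRST(<S>) = {ε, t, v}.
FIRST(<A>): from <A>→t v t we get {t}; from <A>→<H> v we get {t, v}; from <A>→v we get {v}. So FIRST(<A>) = {t, v}.
FIRST(<H>): from <H>→<D> <D> t we get {t}; from <H>→<A> t v we get {t, v}; from <H>→ε we get {ε}. So FIRST(<H>) = {ε, t, v}.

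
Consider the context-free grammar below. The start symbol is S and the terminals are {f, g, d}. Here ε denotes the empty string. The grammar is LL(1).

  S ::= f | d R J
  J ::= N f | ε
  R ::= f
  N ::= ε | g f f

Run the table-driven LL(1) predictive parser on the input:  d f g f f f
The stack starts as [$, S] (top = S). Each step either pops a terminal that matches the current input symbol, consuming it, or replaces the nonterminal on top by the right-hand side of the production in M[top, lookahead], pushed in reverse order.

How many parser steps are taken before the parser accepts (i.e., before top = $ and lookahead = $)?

      Stack      Input          Action
   1  $ S        d f g f f f $  expand S ::= d R J
   2  $ J R d    d f g f f f $  match d
   3  $ J R      f g f f f $    expand R ::= f
   4  $ J f      f g f f f $    match f
   5  $ J        g f f f $      expand J ::= N f
   6  $ f N      g f f f $      expand N ::= g f f
   7  $ f f f g  g f f f $      match g
   8  $ f f f    f f f $        match f
   9  $ f f      f f $          match f
  10  $ f        f $            match f
Accept reached after 10 steps.

10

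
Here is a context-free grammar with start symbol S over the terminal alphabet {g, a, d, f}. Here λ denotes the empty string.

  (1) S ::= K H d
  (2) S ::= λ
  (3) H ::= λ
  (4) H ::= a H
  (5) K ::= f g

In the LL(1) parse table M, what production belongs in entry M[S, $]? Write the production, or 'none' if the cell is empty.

S ::= λ

FIRST(H): from H::=λ we get {λ}; from H::=a H we get {a}. So FIRST(H) = {λ, a}.
FIRST(K): from K::=f g we get {f}. So FIRST(K) = {f}.
FIRST(S): from S::=K H d we get {f}; from S::=λ we get {λ}. So FIRST(S) = {λ, f}.
FOLLOW(S) includes $ since S is the start symbol.
FOLLOW(S): S appears on no right-hand side. Thus FOLLOW(S) = {$}.
For S ::= K H d: FIRST(K H d) = {f}, so it goes in M[S, t] for t ∈ {f}.
For S ::= λ: FIRST(λ) = {λ}, so it goes in M[S, t] for t ∈ {}; since λ ∈ FIRST, also for every t ∈ FOLLOW(S) = {$}.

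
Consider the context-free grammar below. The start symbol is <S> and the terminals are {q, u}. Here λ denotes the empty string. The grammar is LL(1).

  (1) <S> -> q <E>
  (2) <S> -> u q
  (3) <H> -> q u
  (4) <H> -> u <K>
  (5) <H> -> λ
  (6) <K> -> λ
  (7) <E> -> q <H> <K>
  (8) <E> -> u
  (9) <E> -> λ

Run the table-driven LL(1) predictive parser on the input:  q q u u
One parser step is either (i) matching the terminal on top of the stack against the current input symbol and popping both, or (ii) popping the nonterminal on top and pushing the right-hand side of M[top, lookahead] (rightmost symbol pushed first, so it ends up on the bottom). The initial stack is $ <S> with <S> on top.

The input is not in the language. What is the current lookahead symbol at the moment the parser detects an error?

u

step 1: stack=$ <S>  input=q q u u $  — expand <S> -> q <E>
step 2: stack=$ <E> q  input=q q u u $  — match q
step 3: stack=$ <E>  input=q u u $  — expand <E> -> q <H> <K>
step 4: stack=$ <K> <H> q  input=q u u $  — match q
step 5: stack=$ <K> <H>  input=u u $  — expand <H> -> u <K>
step 6: stack=$ <K> <K> u  input=u u $  — match u
step 7: stack=$ <K> <K>  input=u $  — error: M[<K>, u] is empty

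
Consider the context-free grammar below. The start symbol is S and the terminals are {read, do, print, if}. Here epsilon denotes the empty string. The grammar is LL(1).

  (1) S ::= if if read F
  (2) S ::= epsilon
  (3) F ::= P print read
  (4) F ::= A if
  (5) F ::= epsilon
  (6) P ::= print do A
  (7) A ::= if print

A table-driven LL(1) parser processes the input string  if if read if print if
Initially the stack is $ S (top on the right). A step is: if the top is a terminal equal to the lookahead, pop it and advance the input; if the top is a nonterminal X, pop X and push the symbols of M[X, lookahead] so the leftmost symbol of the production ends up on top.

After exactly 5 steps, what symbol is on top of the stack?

step 1: stack=$ S  input=if if read if print if $  — expand S ::= if if read F
step 2: stack=$ F read if if  input=if if read if print if $  — match if
step 3: stack=$ F read if  input=if read if print if $  — match if
step 4: stack=$ F read  input=read if print if $  — match read
step 5: stack=$ F  input=if print if $  — expand F ::= A if
Stack after step 5: $ if A (top = A).

A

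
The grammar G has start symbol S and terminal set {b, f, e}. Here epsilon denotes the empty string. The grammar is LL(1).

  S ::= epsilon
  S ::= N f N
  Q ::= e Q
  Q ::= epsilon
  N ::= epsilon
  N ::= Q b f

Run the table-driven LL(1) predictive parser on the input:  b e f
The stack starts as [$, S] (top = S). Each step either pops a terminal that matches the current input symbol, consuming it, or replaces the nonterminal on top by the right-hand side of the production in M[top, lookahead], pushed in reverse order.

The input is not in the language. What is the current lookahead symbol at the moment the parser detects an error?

e

step 1: stack=$ S  input=b e f $  — expand S ::= N f N
step 2: stack=$ N f N  input=b e f $  — expand N ::= Q b f
step 3: stack=$ N f f b Q  input=b e f $  — expand Q ::= epsilon
step 4: stack=$ N f f b  input=b e f $  — match b
step 5: stack=$ N f f  input=e f $  — error: top is terminal f but lookahead is e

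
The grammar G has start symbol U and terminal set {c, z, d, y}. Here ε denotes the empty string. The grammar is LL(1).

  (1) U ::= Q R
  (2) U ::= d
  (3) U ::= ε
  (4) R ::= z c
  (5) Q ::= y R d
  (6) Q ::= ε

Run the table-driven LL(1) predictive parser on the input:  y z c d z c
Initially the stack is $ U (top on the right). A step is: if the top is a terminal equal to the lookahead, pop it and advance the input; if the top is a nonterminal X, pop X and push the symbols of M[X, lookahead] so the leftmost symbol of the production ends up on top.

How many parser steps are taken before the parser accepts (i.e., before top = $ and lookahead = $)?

10

step 1: stack=$ U  input=y z c d z c $  — expand U ::= Q R
step 2: stack=$ R Q  input=y z c d z c $  — expand Q ::= y R d
step 3: stack=$ R d R y  input=y z c d z c $  — match y
step 4: stack=$ R d R  input=z c d z c $  — expand R ::= z c
step 5: stack=$ R d c z  input=z c d z c $  — match z
step 6: stack=$ R d c  input=c d z c $  — match c
step 7: stack=$ R d  input=d z c $  — match d
step 8: stack=$ R  input=z c $  — expand R ::= z c
step 9: stack=$ c z  input=z c $  — match z
step 10: stack=$ c  input=c $  — match c
Accept reached after 10 steps.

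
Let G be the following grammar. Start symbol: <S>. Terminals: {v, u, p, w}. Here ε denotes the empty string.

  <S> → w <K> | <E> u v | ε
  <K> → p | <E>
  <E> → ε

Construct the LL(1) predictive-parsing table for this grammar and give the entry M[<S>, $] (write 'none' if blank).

FIRST(<E>) = {ε}
FIRST(<S>) = {ε, u, w}  (via <E> u v)
FIRST(<K>) = {ε, p}  (via <E>)
FOLLOW(<S>) includes $ since <S> is the start symbol.
FOLLOW(<S>): <S> appears on no right-hand side. Thus FOLLOW(<S>) = {$}.
For <S> → w <K>: FIRST(w <K>) = {w}, so it goes in M[<S>, t] for t ∈ {w}.
For <S> → <E> u v: FIRST(<E> u v) = {u}, so it goes in M[<S>, t] for t ∈ {u}.
For <S> → ε: FIRST(ε) = {ε}, so it goes in M[<S>, t] for t ∈ {}; since ε ∈ FIRST, also for every t ∈ FOLLOW(<S>) = {$}.

<S> → ε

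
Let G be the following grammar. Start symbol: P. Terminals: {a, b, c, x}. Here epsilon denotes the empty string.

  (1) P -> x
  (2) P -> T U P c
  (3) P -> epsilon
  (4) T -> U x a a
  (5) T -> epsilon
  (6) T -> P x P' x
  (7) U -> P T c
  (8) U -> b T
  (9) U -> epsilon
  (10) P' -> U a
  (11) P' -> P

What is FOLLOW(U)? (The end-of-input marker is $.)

FIRST(P) = {epsilon, b, c, x}  (via T U P c)
FIRST(T) = {epsilon, b, c, x}  (via U x a a, P x P' x)
FIRST(U) = {epsilon, b, c, x}  (via P T c)
FIRST(P') = {epsilon, a, b, c, x}  (via U a, P)
FOLLOW(P) includes $ since P is the start symbol.
FOLLOW(U): in P->T U P c, U is followed by P c with FIRST {b, c, x}; in T->U x a a, U is followed by x a a with FIRST {x}; in P'->U a, U is followed by a with FIRST {a}. Thus FOLLOW(U) = {a, b, c, x}.
FOLLOW(T): in P->T U P c, T is followed by U P c with FIRST {b, c, x}; in U->P T c, T is followed by c with FIRST {c}; in U->b T, the suffix after T is empty, so FOLLOW(T) ⊇ FOLLOW(U) = {a, b, c, x}. Thus FOLLOW(T) = {a, b, c, x}.
FOLLOW(P'): in T->P x P' x, P' is followed by x with FIRST {x}. Thus FOLLOW(P') = {x}.
FOLLOW(P): in P->T U P c, P is followed by c with FIRST {c}; in T->P x P' x, P is followed by x P' x with FIRST {x}; in U->P T c, P is followed by T c with FIRST {b, c, x}; in P'->P, the suffix after P is empty, so FOLLOW(P) ⊇ FOLLOW(P') = {x}. Thus FOLLOW(P) = {$, b, c, x}.

{a, b, c, x}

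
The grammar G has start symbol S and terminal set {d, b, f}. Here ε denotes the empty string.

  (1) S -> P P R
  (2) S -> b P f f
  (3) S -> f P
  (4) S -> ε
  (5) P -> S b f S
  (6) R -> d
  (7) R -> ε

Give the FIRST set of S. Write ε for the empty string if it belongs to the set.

FIRST(R): from R->d we get {d}; from R->ε we get {ε}. So FIRST(R) = {ε, d}.
FIRST(S): from S->P P R we get {b, f}; from S->b P f f we get {b}; from S->f P we get {f}; from S->ε we get {ε}. So FIRST(S) = {ε, b, f}.
FIRST(P): from P->S b f S we get {b, f}. So FIRST(P) = {b, f}.

{ε, b, f}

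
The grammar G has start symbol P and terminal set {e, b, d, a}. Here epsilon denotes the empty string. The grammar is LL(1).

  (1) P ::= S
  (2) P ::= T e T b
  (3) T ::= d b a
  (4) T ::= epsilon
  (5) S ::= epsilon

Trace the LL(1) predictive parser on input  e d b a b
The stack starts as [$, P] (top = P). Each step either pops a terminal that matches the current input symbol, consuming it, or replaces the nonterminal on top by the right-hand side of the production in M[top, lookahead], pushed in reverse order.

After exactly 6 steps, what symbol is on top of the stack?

step 1: stack=$ P  input=e d b a b $  — expand P ::= T e T b
step 2: stack=$ b T e T  input=e d b a b $  — expand T ::= epsilon
step 3: stack=$ b T e  input=e d b a b $  — match e
step 4: stack=$ b T  input=d b a b $  — expand T ::= d b a
step 5: stack=$ b a b d  input=d b a b $  — match d
step 6: stack=$ b a b  input=b a b $  — match b
Stack after step 6: $ b a (top = a).

a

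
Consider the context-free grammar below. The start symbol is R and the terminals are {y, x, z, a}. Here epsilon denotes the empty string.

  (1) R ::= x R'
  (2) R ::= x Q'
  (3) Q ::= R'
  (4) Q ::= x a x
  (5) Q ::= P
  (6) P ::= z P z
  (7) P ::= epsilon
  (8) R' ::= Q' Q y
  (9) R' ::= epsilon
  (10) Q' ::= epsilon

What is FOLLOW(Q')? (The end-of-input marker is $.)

FIRST(R) = {x}
FIRST(P) = {epsilon, z}
FIRST(Q') = {epsilon}
FIRST(Q) = {epsilon, x, y, z}  (via R', P)
FIRST(R') = {epsilon, x, y, z}  (via Q' Q y)
FOLLOW(R) includes $ since R is the start symbol.
FOLLOW(R): R appears on no right-hand side. Thus FOLLOW(R) = {$}.
FOLLOW(Q): in R'::=Q' Q y, Q is followed by y with FIRST {y}. Thus FOLLOW(Q) = {y}.
FOLLOW(P): in Q::=P, the suffix after P is empty, so FOLLOW(P) ⊇ FOLLOW(Q) = {y}; in P::=z P z, P is followed by z with FIRST {z}. Thus FOLLOW(P) = {y, z}.
FOLLOW(R'): in R::=x R', the suffix after R' is empty, so FOLLOW(R') ⊇ FOLLOW(R) = {$}; in Q::=R', the suffix after R' is empty, so FOLLOW(R') ⊇ FOLLOW(Q) = {y}. Thus FOLLOW(R') = {$, y}.
FOLLOW(Q'): in R::=x Q', the suffix after Q' is empty, so FOLLOW(Q') ⊇ FOLLOW(R) = {$}; in R'::=Q' Q y, Q' is followed by Q y with FIRST {x, y, z}. Thus FOLLOW(Q') = {$, x, y, z}.

{$, x, y, z}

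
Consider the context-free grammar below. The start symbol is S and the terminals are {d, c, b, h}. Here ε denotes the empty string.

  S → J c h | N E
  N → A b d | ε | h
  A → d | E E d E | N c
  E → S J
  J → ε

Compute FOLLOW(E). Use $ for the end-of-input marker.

FIRST(J) = {ε}
FIRST(S) = {c, d, h}  (via J c h, N E)
FIRST(E) = {c, d, h}  (via S J)
FIRST(N) = {ε, c, d, h}  (via A b d)
FIRST(A) = {c, d, h}  (via E E d E, N c)
FOLLOW(S) includes $ since S is the start symbol.
FOLLOW(N): in S→N E, N is followed by E with FIRST {c, d, h}; in A→N c, N is followed by c with FIRST {c}. Thus FOLLOW(N) = {c, d, h}.
FOLLOW(A): in N→A b d, A is followed by b d with FIRST {b}. Thus FOLLOW(A) = {b}.
FOLLOW(S): in E→S J, S is followed by J with FIRST {ε}; in E→S J, the suffix after S is nullable, so FOLLOW(S) ⊇ FOLLOW(E) = {$, b, c, d, h}. Thus FOLLOW(S) = {$, b, c, d, h}.
FOLLOW(E): in S→N E, the suffix after E is empty, so FOLLOW(E) ⊇ FOLLOW(S) = {$, b, c, d, h}; in A→E E d E (occurrence 1), E is followed by E d E with FIRST {c, d, h}; in A→E E d E (occurrence 2), E is followed by d E with FIRST {d}; in A→E E d E (occurrence 3), the suffix after E is empty, so FOLLOW(E) ⊇ FOLLOW(A) = {b}. Thus FOLLOW(E) = {$, b, c, d, h}.
FOLLOW(J): in S→J c h, J is followed by c h with FIRST {c}; in E→S J, the suffix after J is empty, so FOLLOW(J) ⊇ FOLLOW(E) = {$, b, c, d, h}. Thus FOLLOW(J) = {$, b, c, d, h}.

{$, b, c, d, h}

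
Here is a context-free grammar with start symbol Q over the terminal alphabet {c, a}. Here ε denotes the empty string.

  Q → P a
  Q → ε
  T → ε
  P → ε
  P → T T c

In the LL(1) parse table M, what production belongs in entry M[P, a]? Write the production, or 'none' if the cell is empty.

P → ε

FIRST(T) = {ε}
FIRST(P) = {ε, c}  (via T T c)
FIRST(Q) = {ε, a, c}  (via P a)
FOLLOW(Q) includes $ since Q is the start symbol.
FOLLOW(P): in Q→P a, P is followed by a with FIRST {a}. Thus FOLLOW(P) = {a}.
For P → ε: FIRST(ε) = {ε}, so it goes in M[P, t] for t ∈ {}; since ε ∈ FIRST, also for every t ∈ FOLLOW(P) = {a}.
For P → T T c: FIRST(T T c) = {c}, so it goes in M[P, t] for t ∈ {c}.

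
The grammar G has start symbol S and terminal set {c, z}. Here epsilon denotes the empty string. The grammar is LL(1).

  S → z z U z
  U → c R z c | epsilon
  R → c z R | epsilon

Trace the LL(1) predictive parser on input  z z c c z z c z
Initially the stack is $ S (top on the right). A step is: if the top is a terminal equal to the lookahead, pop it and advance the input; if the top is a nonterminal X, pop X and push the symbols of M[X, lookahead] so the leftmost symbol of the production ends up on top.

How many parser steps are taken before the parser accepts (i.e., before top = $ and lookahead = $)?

12

step 1: stack=$ S  input=z z c c z z c z $  — expand S → z z U z
step 2: stack=$ z U z z  input=z z c c z z c z $  — match z
step 3: stack=$ z U z  input=z c c z z c z $  — match z
step 4: stack=$ z U  input=c c z z c z $  — expand U → c R z c
step 5: stack=$ z c z R c  input=c c z z c z $  — match c
step 6: stack=$ z c z R  input=c z z c z $  — expand R → c z R
step 7: stack=$ z c z R z c  input=c z z c z $  — match c
step 8: stack=$ z c z R z  input=z z c z $  — match z
step 9: stack=$ z c z R  input=z c z $  — expand R → epsilon
step 10: stack=$ z c z  input=z c z $  — match z
step 11: stack=$ z c  input=c z $  — match c
step 12: stack=$ z  input=z $  — match z
Accept reached after 12 steps.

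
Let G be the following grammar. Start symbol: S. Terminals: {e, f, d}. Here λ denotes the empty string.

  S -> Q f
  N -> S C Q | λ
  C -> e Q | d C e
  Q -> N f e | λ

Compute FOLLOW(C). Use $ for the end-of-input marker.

{e, f}

FIRST(C): from C->e Q we get {e}; from C->d C e we get {d}. So FIRST(C) = {d, e}.
FIRST(S): from S->Q f we get {f}. So FIRST(S) = {f}.
FIRST(N): from N->S C Q we get {f}; from N->λ we get {λ}. So FIRST(N) = {λ, f}.
FIRST(Q): from Q->N f e we get {f}; from Q->λ we get {λ}. So FIRST(Q) = {λ, f}.
FOLLOW(S) includes $ since S is the start symbol.
FOLLOW(S): in N->S C Q, S is followed by C Q with FIRST {d, e}. Thus FOLLOW(S) = {$, d, e}.
FOLLOW(N): in Q->N f e, N is followed by f e with FIRST {f}. Thus FOLLOW(N) = {f}.
FOLLOW(C): in N->S C Q, C is followed by Q with FIRST {λ, f}; in N->S C Q, the suffix after C is nullable, so FOLLOW(C) ⊇ FOLLOW(N) = {f}; in C->d C e, C is followed by e with FIRST {e}. Thus FOLLOW(C) = {e, f}.
FOLLOW(Q): in S->Q f, Q is followed by f with FIRST {f}; in N->S C Q, the suffix after Q is empty, so FOLLOW(Q) ⊇ FOLLOW(N) = {f}; in C->e Q, the suffix after Q is empty, so FOLLOW(Q) ⊇ FOLLOW(C) = {e, f}. Thus FOLLOW(Q) = {e, f}.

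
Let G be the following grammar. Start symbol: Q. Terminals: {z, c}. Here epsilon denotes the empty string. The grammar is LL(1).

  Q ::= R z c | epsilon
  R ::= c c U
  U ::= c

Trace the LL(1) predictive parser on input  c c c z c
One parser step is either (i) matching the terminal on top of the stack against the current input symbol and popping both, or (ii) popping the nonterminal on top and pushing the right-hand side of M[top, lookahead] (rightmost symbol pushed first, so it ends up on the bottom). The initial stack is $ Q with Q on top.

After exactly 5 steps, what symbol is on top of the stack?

     Stack        Input        Action
  1  $ Q          c c c z c $  expand Q ::= R z c
  2  $ c z R      c c c z c $  expand R ::= c c U
  3  $ c z U c c  c c c z c $  match c
  4  $ c z U c    c c z c $    match c
  5  $ c z U      c z c $      expand U ::= c
Stack after step 5: $ c z c (top = c).

c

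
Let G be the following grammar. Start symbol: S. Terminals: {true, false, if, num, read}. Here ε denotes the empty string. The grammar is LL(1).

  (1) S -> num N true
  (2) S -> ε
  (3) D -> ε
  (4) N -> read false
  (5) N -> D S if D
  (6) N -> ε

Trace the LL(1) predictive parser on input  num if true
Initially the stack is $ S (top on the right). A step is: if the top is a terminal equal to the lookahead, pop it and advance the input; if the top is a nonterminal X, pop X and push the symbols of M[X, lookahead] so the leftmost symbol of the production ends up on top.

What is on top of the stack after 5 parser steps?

if

     Stack            Input          Action
  1  $ S              num if true $  expand S -> num N true
  2  $ true N num     num if true $  match num
  3  $ true N         if true $      expand N -> D S if D
  4  $ true D if S D  if true $      expand D -> ε
  5  $ true D if S    if true $      expand S -> ε
Stack after step 5: $ true D if (top = if).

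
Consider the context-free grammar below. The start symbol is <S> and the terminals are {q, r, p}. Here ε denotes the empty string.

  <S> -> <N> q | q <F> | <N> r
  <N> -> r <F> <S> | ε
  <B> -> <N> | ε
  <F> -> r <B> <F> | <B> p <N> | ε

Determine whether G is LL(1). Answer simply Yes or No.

No

FIRST(<S>) = {q, r}
FIRST(<N>) = {ε, r}
FIRST(<B>) = {ε, r}
FIRST(<F>) = {ε, p, r}
FOLLOW(<S>) = {$, p, q, r}
FOLLOW(<N>) = {$, p, q, r}
FOLLOW(<B>) = {$, p, q, r}
FOLLOW(<F>) = {$, p, q, r}
Cell M[<B>, $] receives both <B> -> <N> and <B> -> ε — the grammar is not LL(1).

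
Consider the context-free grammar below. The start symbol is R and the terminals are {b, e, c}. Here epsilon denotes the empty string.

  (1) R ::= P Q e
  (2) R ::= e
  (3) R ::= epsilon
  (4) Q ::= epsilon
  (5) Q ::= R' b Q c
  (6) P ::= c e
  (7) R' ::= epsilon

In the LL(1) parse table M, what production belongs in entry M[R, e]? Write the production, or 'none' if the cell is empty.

FIRST(P) = {c}
FIRST(R') = {epsilon}
FIRST(R) = {epsilon, c, e}  (via P Q e)
FIRST(Q) = {epsilon, b}  (via R' b Q c)
FOLLOW(R) includes $ since R is the start symbol.
FOLLOW(R): R appears on no right-hand side. Thus FOLLOW(R) = {$}.
For R ::= P Q e: FIRST(P Q e) = {c}, so it goes in M[R, t] for t ∈ {c}.
For R ::= e: FIRST(e) = {e}, so it goes in M[R, t] for t ∈ {e}.
For R ::= epsilon: FIRST(epsilon) = {epsilon}, so it goes in M[R, t] for t ∈ {}; since epsilon ∈ FIRST, also for every t ∈ FOLLOW(R) = {$}.

R ::= e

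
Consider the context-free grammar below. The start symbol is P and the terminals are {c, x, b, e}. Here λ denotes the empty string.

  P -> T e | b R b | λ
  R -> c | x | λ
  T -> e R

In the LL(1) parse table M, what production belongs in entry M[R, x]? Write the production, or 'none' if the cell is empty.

R -> x

FIRST(R) = {λ, c, x}
FIRST(T) = {e}
FIRST(P) = {λ, b, e}  (via T e)
FOLLOW(P) includes $ since P is the start symbol.
FOLLOW(T): in P->T e, T is followed by e with FIRST {e}. Thus FOLLOW(T) = {e}.
FOLLOW(R): in P->b R b, R is followed by b with FIRST {b}; in T->e R, the suffix after R is empty, so FOLLOW(R) ⊇ FOLLOW(T) = {e}. Thus FOLLOW(R) = {b, e}.
For R -> c: FIRST(c) = {c}, so it goes in M[R, t] for t ∈ {c}.
For R -> x: FIRST(x) = {x}, so it goes in M[R, t] for t ∈ {x}.
For R -> λ: FIRST(λ) = {λ}, so it goes in M[R, t] for t ∈ {}; since λ ∈ FIRST, also for every t ∈ FOLLOW(R) = {b, e}.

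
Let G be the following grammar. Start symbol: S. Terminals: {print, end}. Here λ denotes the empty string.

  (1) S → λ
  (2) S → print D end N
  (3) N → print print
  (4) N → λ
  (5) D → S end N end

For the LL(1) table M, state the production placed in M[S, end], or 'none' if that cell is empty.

S → λ

FIRST(S): from S→λ we get {λ}; from S→print D end N we get {print}. So FIRST(S) = {λ, print}.
FIRST(N): from N→print print we get {print}; from N→λ we get {λ}. So FIRST(N) = {λ, print}.
FIRST(D): from D→S end N end we get {end, print}. So FIRST(D) = {end, print}.
FOLLOW(S) includes $ since S is the start symbol.
FOLLOW(S): in D→S end N end, S is followed by end N end with FIRST {end}. Thus FOLLOW(S) = {$, end}.
For S → λ: FIRST(λ) = {λ}, so it goes in M[S, t] for t ∈ {}; since λ ∈ FIRST, also for every t ∈ FOLLOW(S) = {$, end}.
For S → print D end N: FIRST(print D end N) = {print}, so it goes in M[S, t] for t ∈ {print}.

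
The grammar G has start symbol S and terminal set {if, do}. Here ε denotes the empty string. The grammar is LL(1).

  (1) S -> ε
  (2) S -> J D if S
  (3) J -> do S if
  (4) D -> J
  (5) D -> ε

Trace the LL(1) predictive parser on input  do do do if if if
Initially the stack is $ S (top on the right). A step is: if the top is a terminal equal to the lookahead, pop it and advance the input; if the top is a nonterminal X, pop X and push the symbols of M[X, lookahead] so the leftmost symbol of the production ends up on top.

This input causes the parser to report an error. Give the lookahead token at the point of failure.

step 1: stack=$ S  input=do do do if if if $  — expand S -> J D if S
step 2: stack=$ S if D J  input=do do do if if if $  — expand J -> do S if
step 3: stack=$ S if D if S do  input=do do do if if if $  — match do
step 4: stack=$ S if D if S  input=do do if if if $  — expand S -> J D if S
step 5: stack=$ S if D if S if D J  input=do do if if if $  — expand J -> do S if
step 6: stack=$ S if D if S if D if S do  input=do do if if if $  — match do
step 7: stack=$ S if D if S if D if S  input=do if if if $  — expand S -> J D if S
step 8: stack=$ S if D if S if D if S if D J  input=do if if if $  — expand J -> do S if
step 9: stack=$ S if D if S if D if S if D if S do  input=do if if if $  — match do
step 10: stack=$ S if D if S if D if S if D if S  input=if if if $  — expand S -> ε
step 11: stack=$ S if D if S if D if S if D if  input=if if if $  — match if
step 12: stack=$ S if D if S if D if S if D  input=if if $  — expand D -> ε
step 13: stack=$ S if D if S if D if S if  input=if if $  — match if
step 14: stack=$ S if D if S if D if S  input=if $  — expand S -> ε
step 15: stack=$ S if D if S if D if  input=if $  — match if
step 16: stack=$ S if D if S if D  input=$  — error: M[D, $] is empty

$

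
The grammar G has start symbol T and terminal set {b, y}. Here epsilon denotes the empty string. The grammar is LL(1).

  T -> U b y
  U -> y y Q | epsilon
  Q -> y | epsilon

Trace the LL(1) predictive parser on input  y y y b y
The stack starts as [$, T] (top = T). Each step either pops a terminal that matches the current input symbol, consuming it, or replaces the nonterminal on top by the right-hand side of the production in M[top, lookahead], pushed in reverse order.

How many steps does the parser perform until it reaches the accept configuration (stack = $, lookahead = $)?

8

step 1: stack=$ T  input=y y y b y $  — expand T -> U b y
step 2: stack=$ y b U  input=y y y b y $  — expand U -> y y Q
step 3: stack=$ y b Q y y  input=y y y b y $  — match y
step 4: stack=$ y b Q y  input=y y b y $  — match y
step 5: stack=$ y b Q  input=y b y $  — expand Q -> y
step 6: stack=$ y b y  input=y b y $  — match y
step 7: stack=$ y b  input=b y $  — match b
step 8: stack=$ y  input=y $  — match y
Accept reached after 8 steps.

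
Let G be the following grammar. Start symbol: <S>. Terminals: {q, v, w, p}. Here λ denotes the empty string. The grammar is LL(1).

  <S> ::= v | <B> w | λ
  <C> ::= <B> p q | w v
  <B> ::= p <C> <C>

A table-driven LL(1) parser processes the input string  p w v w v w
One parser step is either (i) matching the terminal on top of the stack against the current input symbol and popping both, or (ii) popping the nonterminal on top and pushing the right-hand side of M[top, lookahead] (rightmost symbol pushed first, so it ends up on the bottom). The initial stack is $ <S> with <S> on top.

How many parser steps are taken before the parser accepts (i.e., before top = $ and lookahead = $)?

10

step 1: stack=$ <S>  input=p w v w v w $  — expand <S> ::= <B> w
step 2: stack=$ w <B>  input=p w v w v w $  — expand <B> ::= p <C> <C>
step 3: stack=$ w <C> <C> p  input=p w v w v w $  — match p
step 4: stack=$ w <C> <C>  input=w v w v w $  — expand <C> ::= w v
step 5: stack=$ w <C> v w  input=w v w v w $  — match w
step 6: stack=$ w <C> v  input=v w v w $  — match v
step 7: stack=$ w <C>  input=w v w $  — expand <C> ::= w v
step 8: stack=$ w v w  input=w v w $  — match w
step 9: stack=$ w v  input=v w $  — match v
step 10: stack=$ w  input=w $  — match w
Accept reached after 10 steps.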